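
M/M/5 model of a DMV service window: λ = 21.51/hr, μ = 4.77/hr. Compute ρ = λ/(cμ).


ρ = λ/(cμ) = 21.51/(5·4.77) = 21.51/23.85 = 0.9019

Final: 0.9019


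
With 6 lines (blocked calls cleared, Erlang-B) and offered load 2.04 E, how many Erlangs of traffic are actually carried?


B(6,2.04) = 0.013082 (Erlang-B)
Carried load = a(1 − B) = 2.04·(1 − 0.013082) = 2.04·0.986918 = 2.0133 E

Final: 2.0133 Erlangs


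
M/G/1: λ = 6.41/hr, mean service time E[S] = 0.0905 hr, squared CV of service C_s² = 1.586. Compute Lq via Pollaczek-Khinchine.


ρ = λ·E[S] = 6.41·0.0905 = 0.5801
Lq = ρ²(1+C_s²)/(2(1−ρ)) = 0.3365·(1+1.586)/(2·0.4199)
= 0.3365·2.5860/0.8398 = 1.03627

Final: 1.03627


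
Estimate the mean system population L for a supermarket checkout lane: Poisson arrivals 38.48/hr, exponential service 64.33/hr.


ρ = λ/μ = 38.48/64.33 = 0.5982
L = ρ/(1−ρ) = 0.5982/(1 − 0.5982) = 0.5982/0.4018 = 1.4886

Final: 1.4886


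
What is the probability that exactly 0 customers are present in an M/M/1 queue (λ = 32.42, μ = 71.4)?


ρ = 32.42/71.4 = 0.4541
P_n = (1−ρ)·ρ^n = (1 − 0.4541)·0.4541^0 = 0.5459·1.000000 = 0.545938

Final: 0.545938


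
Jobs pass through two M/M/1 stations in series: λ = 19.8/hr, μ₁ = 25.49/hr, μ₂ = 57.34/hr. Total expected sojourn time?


Each node sees arrival rate λ = 19.8/hr (tandem ⇒ throughput preserved).
W₁ = 1/(μ₁−λ) = 1/(25.49−19.8) = 0.17575 hr
W₂ = 1/(μ₂−λ) = 1/(57.34−19.8) = 0.02664 hr
W_total = W₁ + W₂ = 0.17575 + 0.02664 = 0.20239 hr

Final: 0.20239 hr


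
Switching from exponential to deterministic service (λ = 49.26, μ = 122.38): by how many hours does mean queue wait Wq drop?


ρ = 49.26/122.38 = 0.4025
Wq(M/M/1) = ρ/(μ−λ) = 0.4025/73.12 = 0.005505 hr
Wq(M/D/1) = ρ/(2(μ−λ)) = 0.002752 hr
Savings = 0.005505 − 0.002752 = 0.002752 hr

Final: 0.002752 hr


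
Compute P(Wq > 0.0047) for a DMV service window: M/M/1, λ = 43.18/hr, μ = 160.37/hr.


ρ = 43.18/160.37 = 0.2693
P(Wq > t) = ρ·e^{−(μ−λ)t} = 0.2693·e^{−0.5508}
= 0.2693·0.576492 = 0.155222

Final: 0.155222


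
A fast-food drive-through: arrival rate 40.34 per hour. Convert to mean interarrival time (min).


Mean interarrival time = 1/λ = 1/40.34 hour = 0.02479 hour
In minutes: 0.02479 × 60 = 1.4874 min

Final: 1.4874 min


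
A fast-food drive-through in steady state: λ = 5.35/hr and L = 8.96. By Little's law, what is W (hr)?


W = L/λ = 8.96/5.35 = 1.6748 hr

Final: 1.6748 hr


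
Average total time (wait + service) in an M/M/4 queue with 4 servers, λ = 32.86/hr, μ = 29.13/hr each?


a = 1.1280; ρ = 0.2820; P₀ = 0.322841
Lq = P₀·a^c·ρ/(c!(1−ρ)²) = 0.01192
Wq = Lq/λ = 0.01192/32.86 = 0.0003626 hr
W = Wq + 1/μ = 0.0003626 + 0.03433 = 0.03469 hr

Final: 0.03469 hr


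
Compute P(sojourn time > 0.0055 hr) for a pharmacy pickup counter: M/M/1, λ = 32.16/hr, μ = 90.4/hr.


W ~ Exponential(μ−λ) for M/M/1.
μ − λ = 90.4 − 32.16 = 58.2400
P(W > t) = e^{−(μ−λ)t} = e^{−0.3203} = 0.725917

Final: 0.725917


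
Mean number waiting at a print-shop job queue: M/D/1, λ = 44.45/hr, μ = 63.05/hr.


ρ = 44.45/63.05 = 0.7050
M/D/1: Lq = ρ²/(2(1−ρ)) = 0.4970/(2·0.2950) = 0.84239

Final: 0.84239


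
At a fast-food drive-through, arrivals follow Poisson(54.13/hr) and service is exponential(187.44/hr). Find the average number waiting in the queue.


ρ = 54.13/187.44 = 0.2888
Lq = ρ²/(1−ρ) = 0.08340/0.7112 = 0.1173

Final: 0.1173


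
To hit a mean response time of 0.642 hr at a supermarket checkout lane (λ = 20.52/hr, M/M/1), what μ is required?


W = 1/(μ−λ) ⇒ μ − λ = 1/W = 1/0.642 = 1.5576
μ = λ + 1/W = 20.52 + 1.5576 = 22.0776 per hr

Final: 22.0776 /hr


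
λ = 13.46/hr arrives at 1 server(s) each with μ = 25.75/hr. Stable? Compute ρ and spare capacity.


Total capacity cμ = 1·25.75 = 25.75/hr
ρ = λ/(cμ) = 13.46/25.75 = 0.5227
Stable ⇔ ρ < 1: YES
Spare capacity = cμ − λ = 25.75 − 13.46 = 12.29/hr

Final: ρ = 0.5227; stable; margin = 12.29/hr


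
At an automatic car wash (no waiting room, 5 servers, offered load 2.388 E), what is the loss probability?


B(c,a) = (a^c/c!) / Σ_{k=0}^{c} a^k/k!
a^5/5! = 0.647128
Σ terms (k=0..5): 1.00000 + 2.38800 + 2.85127 + 2.26961 + 1.35496 + 0.64713 = 10.510971
B = 0.647128/10.510971 = 0.061567

Final: 0.061567


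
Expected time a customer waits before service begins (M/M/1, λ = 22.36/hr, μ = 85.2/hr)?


ρ = 22.36/85.2 = 0.2624
Wq = ρ/(μ−λ) = 0.2624/(85.2 − 22.36) = 0.2624/62.84 = 0.004176 hr

Final: 0.004176 hr


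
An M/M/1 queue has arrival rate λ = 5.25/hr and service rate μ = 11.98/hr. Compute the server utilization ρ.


ρ = λ/μ = 5.25/11.98 = 0.4382

Final: 0.4382


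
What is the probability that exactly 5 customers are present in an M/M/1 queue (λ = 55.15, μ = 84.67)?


ρ = 55.15/84.67 = 0.6514
P_n = (1−ρ)·ρ^n = (1 − 0.6514)·0.6514^5 = 0.3486·0.117241 = 0.040876

Final: 0.040876


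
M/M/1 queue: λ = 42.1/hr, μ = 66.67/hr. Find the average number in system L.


ρ = λ/μ = 42.1/66.67 = 0.6315
L = ρ/(1−ρ) = 0.6315/(1 − 0.6315) = 0.6315/0.3685 = 1.7135

Final: 1.7135


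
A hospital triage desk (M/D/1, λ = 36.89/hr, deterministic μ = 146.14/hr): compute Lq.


ρ = 36.89/146.14 = 0.2524
M/D/1: Lq = ρ²/(2(1−ρ)) = 0.06372/(2·0.7476) = 0.04262

Final: 0.04262


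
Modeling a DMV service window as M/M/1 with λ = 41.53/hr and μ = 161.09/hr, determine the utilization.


ρ = λ/μ = 41.53/161.09 = 0.2578

Final: 0.2578


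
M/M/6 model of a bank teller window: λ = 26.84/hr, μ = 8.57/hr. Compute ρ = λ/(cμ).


ρ = λ/(cμ) = 26.84/(6·8.57) = 26.84/51.42 = 0.5220

Final: 0.5220


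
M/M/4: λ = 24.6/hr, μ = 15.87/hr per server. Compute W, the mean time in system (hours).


a = 1.5501; ρ = 0.3875; P₀ = 0.209863
Lq = P₀·a^c·ρ/(c!(1−ρ)²) = 0.05215
Wq = Lq/λ = 0.05215/24.6 = 0.002120 hr
W = Wq + 1/μ = 0.002120 + 0.06301 = 0.06513 hr

Final: 0.06513 hr


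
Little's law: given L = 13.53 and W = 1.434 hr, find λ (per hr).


λ = L/W = 13.53/1.434 = 9.4351 /hr

Final: 9.4351 /hr


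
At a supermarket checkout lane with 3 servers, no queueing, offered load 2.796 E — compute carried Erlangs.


B(3,2.796) = 0.321032 (Erlang-B)
Carried load = a(1 − B) = 2.796·(1 − 0.321032) = 2.796·0.678968 = 1.8984 E

Final: 1.8984 Erlangs


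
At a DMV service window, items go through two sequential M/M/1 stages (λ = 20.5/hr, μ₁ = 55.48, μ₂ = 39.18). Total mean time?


Each node sees arrival rate λ = 20.5/hr (tandem ⇒ throughput preserved).
W₁ = 1/(μ₁−λ) = 1/(55.48−20.5) = 0.02859 hr
W₂ = 1/(μ₂−λ) = 1/(39.18−20.5) = 0.05353 hr
W_total = W₁ + W₂ = 0.02859 + 0.05353 = 0.08212 hr

Final: 0.08212 hr


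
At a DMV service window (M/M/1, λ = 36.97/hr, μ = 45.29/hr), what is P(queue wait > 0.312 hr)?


ρ = 36.97/45.29 = 0.8163
P(Wq > t) = ρ·e^{−(μ−λ)t} = 0.8163·e^{−2.5958}
= 0.8163·0.074583 = 0.060882

Final: 0.060882


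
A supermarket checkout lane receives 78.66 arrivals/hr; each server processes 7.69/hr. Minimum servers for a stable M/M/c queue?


Stability requires cμ > λ ⇔ c > λ/μ.
λ/μ = 78.66/7.69 = 10.2289
Minimum integer c = ⌊10.2289⌋ + 1 = 11
Check: 11·7.69 = 84.59 > 78.66, while 10·7.69 = 76.90 ≤ 78.66

Final: 11 servers


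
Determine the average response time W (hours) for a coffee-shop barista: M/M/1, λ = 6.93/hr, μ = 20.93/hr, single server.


W = 1/(μ−λ) = 1/(20.93 − 6.93) = 1/14.00 = 0.07143 hr

Final: 0.07143 hr


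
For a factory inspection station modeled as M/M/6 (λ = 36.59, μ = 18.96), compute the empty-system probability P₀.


a = λ/μ = 36.59/18.96 = 1.9299; ρ = a/c = 0.3216
Σ_{k=0}^{5} a^k/k! (terms k=0..5) = 1.00000 + 1.92985 + 1.86216 + 1.19790 + 0.57794 + 0.22307 = 6.79093
Tail: a^6/(6!(1−ρ)) = 51.65882/(720·0.6784) = 0.10577
P₀ = 1/(6.79093 + 0.10577) = 1/6.89670 = 0.144997

Final: 0.144997


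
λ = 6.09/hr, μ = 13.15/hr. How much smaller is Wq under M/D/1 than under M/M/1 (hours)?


ρ = 6.09/13.15 = 0.4631
Wq(M/M/1) = ρ/(μ−λ) = 0.4631/7.06 = 0.06560 hr
Wq(M/D/1) = ρ/(2(μ−λ)) = 0.03280 hr
Savings = 0.06560 − 0.03280 = 0.03280 hr

Final: 0.03280 hr


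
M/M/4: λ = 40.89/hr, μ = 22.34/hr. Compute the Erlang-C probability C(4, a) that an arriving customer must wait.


a = λ/μ = 1.8303; ρ = a/4 = 0.4576
P₀ = 0.156504 (from M/M/c formula)
C(c,a) = [a^c/(c!(1−ρ))]·P₀ = [11.22369/(24·0.5424)]·0.156504
= 0.86217·0.156504 = 0.134934

Final: 0.134934


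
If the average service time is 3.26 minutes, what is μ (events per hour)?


μ = 1/(service time) in consistent units.
1 hour = 60 min, so μ = 60/3.26 = 18.4049 per hour

Final: 18.4049 /hr


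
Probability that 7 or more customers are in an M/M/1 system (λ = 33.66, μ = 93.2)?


ρ = 33.66/93.2 = 0.3612
P(N ≥ n) = ρ^n = 0.3612^7 = 0.0008015

Final: 0.0008015


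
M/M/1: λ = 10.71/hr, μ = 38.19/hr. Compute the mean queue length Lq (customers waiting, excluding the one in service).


ρ = 10.71/38.19 = 0.2804
Lq = ρ²/(1−ρ) = 0.07865/0.7196 = 0.1093

Final: 0.1093


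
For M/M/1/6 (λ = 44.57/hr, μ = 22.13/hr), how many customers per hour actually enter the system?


ρ = 2.0140; P_K = (1−ρ)ρ^6/(1−ρ^7) = 0.507252
λ_eff = λ(1 − P_K) = 44.57·(1 − 0.507252) = 44.57·0.492748 = 21.9618 /hr

Final: 21.9618 /hr


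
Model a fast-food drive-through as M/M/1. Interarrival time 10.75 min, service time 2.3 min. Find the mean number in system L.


λ = 60/10.75 = 5.5814 /hr
μ = 60/2.3 = 26.0870 /hr
ρ = λ/μ = 5.5814/26.0870 = 0.2140
L = ρ/(1−ρ) = 0.2140/0.7860 = 0.2722

Final: 0.2722


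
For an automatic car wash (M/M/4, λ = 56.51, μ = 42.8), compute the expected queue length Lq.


a = λ/μ = 1.3203; ρ = a/4 = 0.3301
P₀ = 0.265633
Lq = P₀·a^c·ρ / (c!·(1−ρ)²) = 0.265633·3.03897·0.3301/(24·0.44879)
= 0.02474

Final: 0.02474


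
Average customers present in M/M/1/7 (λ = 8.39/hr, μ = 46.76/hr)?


ρ = 8.39/46.76 = 0.1794
L = ρ[1 − (K+1)ρ^K + Kρ^(K+1)] / [(1−ρ)(1−ρ^(K+1))]
Numerator: 0.1794·(1 − 8·0.000005987 + 7·0.000001074) = 0.179420
Denominator: (0.8206)·(0.999999) = 0.820572
L = 0.179420/0.820572 = 0.2187

Final: 0.2187


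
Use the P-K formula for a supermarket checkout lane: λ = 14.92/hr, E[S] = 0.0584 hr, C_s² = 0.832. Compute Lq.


ρ = λ·E[S] = 14.92·0.0584 = 0.8713
Lq = ρ²(1+C_s²)/(2(1−ρ)) = 0.7592·(1+0.832)/(2·0.1287)
= 0.7592·1.8320/0.2573 = 5.40474

Final: 5.40474


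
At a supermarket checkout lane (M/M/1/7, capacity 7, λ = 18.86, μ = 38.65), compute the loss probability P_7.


ρ = λ/μ = 18.86/38.65 = 0.4880
P_K = (1−ρ)ρ^K/(1−ρ^(K+1)) = (0.5120·0.006588)/(1 − 0.003215)
= 0.003373/0.996785 = 0.003384

Final: 0.003384


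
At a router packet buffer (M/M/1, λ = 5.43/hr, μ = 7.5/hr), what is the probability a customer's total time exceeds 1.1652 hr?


W ~ Exponential(μ−λ) for M/M/1.
μ − λ = 7.5 − 5.43 = 2.0700
P(W > t) = e^{−(μ−λ)t} = e^{−2.4120} = 0.089639

Final: 0.089639


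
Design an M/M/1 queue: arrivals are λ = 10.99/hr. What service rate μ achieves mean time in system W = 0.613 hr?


W = 1/(μ−λ) ⇒ μ − λ = 1/W = 1/0.613 = 1.6313
μ = λ + 1/W = 10.99 + 1.6313 = 12.6213 per hr

Final: 12.6213 /hr


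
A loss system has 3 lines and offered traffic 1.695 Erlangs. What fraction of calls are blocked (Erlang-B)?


B(c,a) = (a^c/c!) / Σ_{k=0}^{c} a^k/k!
a^3/3! = 0.811630
Σ terms (k=0..3): 1.00000 + 1.69500 + 1.43651 + 0.81163 = 4.943142
B = 0.811630/4.943142 = 0.164193

Final: 0.164193


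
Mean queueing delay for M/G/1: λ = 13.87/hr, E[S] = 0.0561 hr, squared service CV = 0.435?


ρ = λ·E[S] = 13.87·0.0561 = 0.7781
E[S²] = E[S]²(1+C_s²) = 0.0561²·(1+0.435) = 0.004516
Wq = λ·E[S²]/(2(1−ρ)) = 13.87·0.004516/(2·0.2219) = 0.14115 hr

Final: 0.14115 hr


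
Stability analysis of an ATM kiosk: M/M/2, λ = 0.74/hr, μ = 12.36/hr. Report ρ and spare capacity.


Total capacity cμ = 2·12.36 = 24.72/hr
ρ = λ/(cμ) = 0.74/24.72 = 0.02994
Stable ⇔ ρ < 1: YES
Spare capacity = cμ − λ = 24.72 − 0.74 = 23.98/hr

Final: ρ = 0.02994; stable; margin = 23.98/hr


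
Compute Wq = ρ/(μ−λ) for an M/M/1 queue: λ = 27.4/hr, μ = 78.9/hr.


ρ = 27.4/78.9 = 0.3473
Wq = ρ/(μ−λ) = 0.3473/(78.9 − 27.4) = 0.3473/51.50 = 0.006743 hr

Final: 0.006743 hr


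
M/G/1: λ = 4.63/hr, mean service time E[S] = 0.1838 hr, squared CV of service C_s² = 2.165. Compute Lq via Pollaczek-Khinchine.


ρ = λ·E[S] = 4.63·0.1838 = 0.8510
Lq = ρ²(1+C_s²)/(2(1−ρ)) = 0.7242·(1+2.165)/(2·0.1490)
= 0.7242·3.1650/0.2980 = 7.69118

Final: 7.69118


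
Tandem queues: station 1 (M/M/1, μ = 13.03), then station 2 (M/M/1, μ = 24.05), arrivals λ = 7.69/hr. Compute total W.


Each node sees arrival rate λ = 7.69/hr (tandem ⇒ throughput preserved).
W₁ = 1/(μ₁−λ) = 1/(13.03−7.69) = 0.18727 hr
W₂ = 1/(μ₂−λ) = 1/(24.05−7.69) = 0.06112 hr
W_total = W₁ + W₂ = 0.18727 + 0.06112 = 0.24839 hr

Final: 0.24839 hr


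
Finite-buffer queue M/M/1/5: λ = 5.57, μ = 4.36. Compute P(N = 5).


ρ = λ/μ = 5.57/4.36 = 1.2775
P_K = (1−ρ)ρ^K/(1−ρ^(K+1)) = (-0.2775·3.402856)/(1 − 4.347226)
= -0.944370/-3.347226 = 0.282135

Final: 0.282135


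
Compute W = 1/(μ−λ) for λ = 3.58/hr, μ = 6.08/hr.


W = 1/(μ−λ) = 1/(6.08 − 3.58) = 1/2.50 = 0.4000 hr

Final: 0.4000 hr


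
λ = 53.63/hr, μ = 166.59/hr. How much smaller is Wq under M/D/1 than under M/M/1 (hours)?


ρ = 53.63/166.59 = 0.3219
Wq(M/M/1) = ρ/(μ−λ) = 0.3219/112.96 = 0.002850 hr
Wq(M/D/1) = ρ/(2(μ−λ)) = 0.001425 hr
Savings = 0.002850 − 0.001425 = 0.001425 hr

Final: 0.001425 hr


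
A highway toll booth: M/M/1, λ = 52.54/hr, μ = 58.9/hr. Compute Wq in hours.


ρ = 52.54/58.9 = 0.8920
Wq = ρ/(μ−λ) = 0.8920/(58.9 − 52.54) = 0.8920/6.36 = 0.1403 hr

Final: 0.1403 hr


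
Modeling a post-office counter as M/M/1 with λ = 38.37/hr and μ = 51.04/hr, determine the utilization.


ρ = λ/μ = 38.37/51.04 = 0.7518

Final: 0.7518


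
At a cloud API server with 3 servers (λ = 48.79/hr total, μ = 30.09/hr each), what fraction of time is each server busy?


ρ = λ/(cμ) = 48.79/(3·30.09) = 48.79/90.27 = 0.5405

Final: 0.5405


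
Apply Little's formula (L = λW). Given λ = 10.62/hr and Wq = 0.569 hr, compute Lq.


Lq = λWq = 10.62·0.569 = 6.0428

Final: 6.0428


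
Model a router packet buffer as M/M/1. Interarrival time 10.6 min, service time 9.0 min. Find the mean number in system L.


λ = 60/10.6 = 5.6604 /hr
μ = 60/9.0 = 6.6667 /hr
ρ = λ/μ = 5.6604/6.6667 = 0.8491
L = ρ/(1−ρ) = 0.8491/0.1509 = 5.6250

Final: 5.6250


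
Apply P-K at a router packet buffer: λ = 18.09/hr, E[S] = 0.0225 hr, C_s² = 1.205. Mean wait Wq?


ρ = λ·E[S] = 18.09·0.0225 = 0.4070
E[S²] = E[S]²(1+C_s²) = 0.0225²·(1+1.205) = 0.001116
Wq = λ·E[S²]/(2(1−ρ)) = 18.09·0.001116/(2·0.5930) = 0.01703 hr

Final: 0.01703 hr


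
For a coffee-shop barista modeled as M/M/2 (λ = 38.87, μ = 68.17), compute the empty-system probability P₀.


a = λ/μ = 38.87/68.17 = 0.5702; ρ = a/c = 0.2851
Σ_{k=0}^{1} a^k/k! (terms k=0..1) = 1.00000 + 0.57019 = 1.57019
Tail: a^2/(2!(1−ρ)) = 0.32512/(2·0.7149) = 0.22739
P₀ = 1/(1.57019 + 0.22739) = 1/1.79758 = 0.556304

Final: 0.556304


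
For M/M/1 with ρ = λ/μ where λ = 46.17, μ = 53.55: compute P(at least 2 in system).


ρ = 46.17/53.55 = 0.8622
P(N ≥ n) = ρ^n = 0.8622^2 = 0.743363

Final: 0.743363


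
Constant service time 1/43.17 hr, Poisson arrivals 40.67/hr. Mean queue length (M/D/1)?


ρ = 40.67/43.17 = 0.9421
M/D/1: Lq = ρ²/(2(1−ρ)) = 0.8875/(2·0.05791) = 7.66296

Final: 7.66296


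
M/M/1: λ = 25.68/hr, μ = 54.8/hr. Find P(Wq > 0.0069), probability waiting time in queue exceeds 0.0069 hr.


ρ = 25.68/54.8 = 0.4686
P(Wq > t) = ρ·e^{−(μ−λ)t} = 0.4686·e^{−0.2009}
= 0.4686·0.817971 = 0.383312

Final: 0.383312


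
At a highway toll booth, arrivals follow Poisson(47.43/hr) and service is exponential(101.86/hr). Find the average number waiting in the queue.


ρ = 47.43/101.86 = 0.4656
Lq = ρ²/(1−ρ) = 0.2168/0.5344 = 0.4058

Final: 0.4058


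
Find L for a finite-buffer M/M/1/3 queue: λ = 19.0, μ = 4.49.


ρ = 19.0/4.49 = 4.2316
L = ρ[1 − (K+1)ρ^K + Kρ^(K+1)] / [(1−ρ)(1−ρ^(K+1))]
Numerator: 4.2316·(1 − 4·75.774273 + 3·320.648372) = 2792.229946
Denominator: (-3.2316)·(-319.648372) = 1032.983938
L = 2792.229946/1032.983938 = 2.7031

Final: 2.7031


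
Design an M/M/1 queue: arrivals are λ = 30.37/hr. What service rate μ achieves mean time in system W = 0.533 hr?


W = 1/(μ−λ) ⇒ μ − λ = 1/W = 1/0.533 = 1.8762
μ = λ + 1/W = 30.37 + 1.8762 = 32.2462 per hr

Final: 32.2462 /hr


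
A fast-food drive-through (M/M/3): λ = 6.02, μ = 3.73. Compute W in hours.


a = 1.6139; ρ = 0.5380; P₀ = 0.184065
Lq = P₀·a^c·ρ/(c!(1−ρ)²) = 0.32503
Wq = Lq/λ = 0.32503/6.02 = 0.05399 hr
W = Wq + 1/μ = 0.05399 + 0.26810 = 0.32209 hr

Final: 0.32209 hr


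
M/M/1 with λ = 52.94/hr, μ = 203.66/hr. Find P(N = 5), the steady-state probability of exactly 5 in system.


ρ = 52.94/203.66 = 0.2599
P_n = (1−ρ)·ρ^n = (1 − 0.2599)·0.2599^5 = 0.7401·0.001187 = 0.0008783

Final: 0.0008783


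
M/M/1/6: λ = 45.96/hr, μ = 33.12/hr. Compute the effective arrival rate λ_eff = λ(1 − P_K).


ρ = 1.3877; P_K = (1−ρ)ρ^6/(1−ρ^7) = 0.310732
λ_eff = λ(1 − P_K) = 45.96·(1 − 0.310732) = 45.96·0.689268 = 31.6788 /hr

Final: 31.6788 /hr


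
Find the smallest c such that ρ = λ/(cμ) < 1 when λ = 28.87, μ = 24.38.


Stability requires cμ > λ ⇔ c > λ/μ.
λ/μ = 28.87/24.38 = 1.1842
Minimum integer c = ⌊1.1842⌋ + 1 = 2
Check: 2·24.38 = 48.76 > 28.87, while 1·24.38 = 24.38 ≤ 28.87

Final: 2 servers


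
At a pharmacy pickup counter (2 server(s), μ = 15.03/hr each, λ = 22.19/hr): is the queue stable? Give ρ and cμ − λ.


Total capacity cμ = 2·15.03 = 30.06/hr
ρ = λ/(cμ) = 22.19/30.06 = 0.7382
Stable ⇔ ρ < 1: YES
Spare capacity = cμ − λ = 30.06 − 22.19 = 7.87/hr

Final: ρ = 0.7382; stable; margin = 7.87/hr


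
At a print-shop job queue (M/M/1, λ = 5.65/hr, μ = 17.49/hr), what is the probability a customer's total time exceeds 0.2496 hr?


W ~ Exponential(μ−λ) for M/M/1.
μ − λ = 17.49 − 5.65 = 11.8400
P(W > t) = e^{−(μ−λ)t} = e^{−2.9553} = 0.052065

Final: 0.052065


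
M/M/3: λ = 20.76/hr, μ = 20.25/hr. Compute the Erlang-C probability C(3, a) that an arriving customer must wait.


a = λ/μ = 1.0252; ρ = a/3 = 0.3417
P₀ = 0.354171 (from M/M/c formula)
C(c,a) = [a^c/(c!(1−ρ))]·P₀ = [1.07747/(6·0.6583)]·0.354171
= 0.27280·0.354171 = 0.096619

Final: 0.096619


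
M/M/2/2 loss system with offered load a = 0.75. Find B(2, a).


B(c,a) = (a^c/c!) / Σ_{k=0}^{c} a^k/k!
a^2/2! = 0.281250
Σ terms (k=0..2): 1.00000 + 0.75000 + 0.28125 = 2.031250
B = 0.281250/2.031250 = 0.138462

Final: 0.138462


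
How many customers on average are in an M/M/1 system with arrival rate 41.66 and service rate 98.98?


ρ = λ/μ = 41.66/98.98 = 0.4209
L = ρ/(1−ρ) = 0.4209/(1 − 0.4209) = 0.4209/0.5791 = 0.7268

Final: 0.7268


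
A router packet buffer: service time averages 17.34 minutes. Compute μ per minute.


μ = 1/(service time) in consistent units.
1 minute = 1 min, so μ = 1/17.34 = 0.05767 per minute

Final: 0.05767 /min


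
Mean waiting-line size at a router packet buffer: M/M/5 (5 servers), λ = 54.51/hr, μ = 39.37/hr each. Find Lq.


a = λ/μ = 1.3846; ρ = a/5 = 0.2769
P₀ = 0.250176
Lq = P₀·a^c·ρ / (c!·(1−ρ)²) = 0.250176·5.08808·0.2769/(120·0.52286)
= 0.005618

Final: 0.005618


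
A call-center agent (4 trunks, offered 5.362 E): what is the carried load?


B(4,5.362) = 0.425880 (Erlang-B)
Carried load = a(1 − B) = 5.362·(1 − 0.425880) = 5.362·0.574120 = 3.0784 E

Final: 3.0784 Erlangs


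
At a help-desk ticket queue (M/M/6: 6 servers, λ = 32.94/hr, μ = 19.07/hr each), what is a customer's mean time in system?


a = 1.7273; ρ = 0.2879; P₀ = 0.177653
Lq = P₀·a^c·ρ/(c!(1−ρ)²) = 0.003720
Wq = Lq/λ = 0.003720/32.94 = 0.0001129 hr
W = Wq + 1/μ = 0.0001129 + 0.05244 = 0.05255 hr

Final: 0.05255 hr


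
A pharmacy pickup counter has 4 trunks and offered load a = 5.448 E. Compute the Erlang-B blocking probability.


B(c,a) = (a^c/c!) / Σ_{k=0}^{c} a^k/k!
a^4/4! = 36.706008
Σ terms (k=0..4): 1.00000 + 5.44800 + 14.84035 + 26.95008 + 36.70601 = 84.944439
B = 36.706008/84.944439 = 0.432118

Final: 0.432118


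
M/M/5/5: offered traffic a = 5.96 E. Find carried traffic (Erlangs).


B(5,5.96) = 0.357598 (Erlang-B)
Carried load = a(1 − B) = 5.96·(1 − 0.357598) = 5.96·0.642402 = 3.8287 E

Final: 3.8287 Erlangs


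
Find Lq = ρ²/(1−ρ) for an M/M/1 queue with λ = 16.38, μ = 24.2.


ρ = 16.38/24.2 = 0.6769
Lq = ρ²/(1−ρ) = 0.4581/0.3231 = 1.4178

Final: 1.4178


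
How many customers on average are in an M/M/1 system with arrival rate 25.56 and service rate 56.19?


ρ = λ/μ = 25.56/56.19 = 0.4549
L = ρ/(1−ρ) = 0.4549/(1 − 0.4549) = 0.4549/0.5451 = 0.8345

Final: 0.8345


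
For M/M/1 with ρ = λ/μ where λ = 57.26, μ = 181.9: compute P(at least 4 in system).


ρ = 57.26/181.9 = 0.3148
P(N ≥ n) = ρ^n = 0.3148^4 = 0.009819

Final: 0.009819


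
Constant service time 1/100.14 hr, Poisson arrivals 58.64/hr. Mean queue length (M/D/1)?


ρ = 58.64/100.14 = 0.5856
M/D/1: Lq = ρ²/(2(1−ρ)) = 0.3429/(2·0.4144) = 0.41372

Final: 0.41372


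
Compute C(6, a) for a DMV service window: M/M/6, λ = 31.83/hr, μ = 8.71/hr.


a = λ/μ = 3.6544; ρ = a/6 = 0.6091
P₀ = 0.024515 (from M/M/c formula)
C(c,a) = [a^c/(c!(1−ρ))]·P₀ = [2381.83077/(720·0.3909)]·0.024515
= 8.46213·0.024515 = 0.207453

Final: 0.207453


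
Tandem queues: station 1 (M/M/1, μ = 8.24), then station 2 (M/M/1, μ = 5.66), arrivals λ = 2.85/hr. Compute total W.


Each node sees arrival rate λ = 2.85/hr (tandem ⇒ throughput preserved).
W₁ = 1/(μ₁−λ) = 1/(8.24−2.85) = 0.18553 hr
W₂ = 1/(μ₂−λ) = 1/(5.66−2.85) = 0.35587 hr
W_total = W₁ + W₂ = 0.18553 + 0.35587 = 0.54140 hr

Final: 0.54140 hr


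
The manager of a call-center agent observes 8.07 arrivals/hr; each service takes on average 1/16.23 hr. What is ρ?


ρ = λ/μ = 8.07/16.23 = 0.4972

Final: 0.4972


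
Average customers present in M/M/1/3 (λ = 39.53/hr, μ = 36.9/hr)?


ρ = 39.53/36.9 = 1.0713
L = ρ[1 − (K+1)ρ^K + Kρ^(K+1)] / [(1−ρ)(1−ρ^(K+1))]
Numerator: 1.0713·(1 − 4·1.229423 + 3·1.317049) = 0.035838
Denominator: (-0.07127)·(-0.317049) = 0.022597
L = 0.035838/0.022597 = 1.5859

Final: 1.5859


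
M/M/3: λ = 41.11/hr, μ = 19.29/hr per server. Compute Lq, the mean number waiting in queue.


a = λ/μ = 2.1312; ρ = a/3 = 0.7104
P₀ = 0.091139
Lq = P₀·a^c·ρ / (c!·(1−ρ)²) = 0.091139·9.67934·0.7104/(6·0.08388)
= 1.24523

Final: 1.24523


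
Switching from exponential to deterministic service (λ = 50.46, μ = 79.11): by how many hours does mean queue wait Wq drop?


ρ = 50.46/79.11 = 0.6378
Wq(M/M/1) = ρ/(μ−λ) = 0.6378/28.65 = 0.02226 hr
Wq(M/D/1) = ρ/(2(μ−λ)) = 0.01113 hr
Savings = 0.02226 − 0.01113 = 0.01113 hr

Final: 0.01113 hr


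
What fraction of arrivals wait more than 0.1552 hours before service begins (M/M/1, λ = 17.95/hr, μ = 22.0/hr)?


ρ = 17.95/22.0 = 0.8159
P(Wq > t) = ρ·e^{−(μ−λ)t} = 0.8159·e^{−0.6286}
= 0.8159·0.533359 = 0.435173

Final: 0.435173


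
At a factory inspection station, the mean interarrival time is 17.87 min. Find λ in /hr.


λ = 1/(interarrival time) in consistent units.
1 hour = 60 min, so λ = 60/17.87 = 3.3576 per hour

Final: 3.3576 /hr


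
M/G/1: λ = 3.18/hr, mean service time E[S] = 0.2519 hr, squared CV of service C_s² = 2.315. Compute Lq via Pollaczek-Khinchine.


ρ = λ·E[S] = 3.18·0.2519 = 0.8010
Lq = ρ²(1+C_s²)/(2(1−ρ)) = 0.6417·(1+2.315)/(2·0.1990)
= 0.6417·3.3150/0.3979 = 5.34568

Final: 5.34568


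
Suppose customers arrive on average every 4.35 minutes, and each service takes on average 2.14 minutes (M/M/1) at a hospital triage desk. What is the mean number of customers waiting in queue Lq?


λ = 60/4.35 = 13.7931 /hr
μ = 60/2.14 = 28.0374 /hr
ρ = λ/μ = 13.7931/28.0374 = 0.4920
Lq = ρ²/(1−ρ) = 0.2420/0.5080 = 0.4764

Final: 0.4764


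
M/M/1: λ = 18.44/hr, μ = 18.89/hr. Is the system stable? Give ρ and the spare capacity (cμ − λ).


Total capacity cμ = 1·18.89 = 18.89/hr
ρ = λ/(cμ) = 18.44/18.89 = 0.9762
Stable ⇔ ρ < 1: YES
Spare capacity = cμ − λ = 18.89 − 18.44 = 0.45/hr

Final: ρ = 0.9762; stable; margin = 0.45/hr


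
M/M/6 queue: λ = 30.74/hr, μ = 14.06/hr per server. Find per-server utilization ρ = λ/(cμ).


ρ = λ/(cμ) = 30.74/(6·14.06) = 30.74/84.36 = 0.3644

Final: 0.3644


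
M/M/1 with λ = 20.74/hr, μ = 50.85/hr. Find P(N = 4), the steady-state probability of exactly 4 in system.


ρ = 20.74/50.85 = 0.4079
P_n = (1−ρ)·ρ^n = (1 − 0.4079)·0.4079^4 = 0.5921·0.027674 = 0.016387

Final: 0.016387


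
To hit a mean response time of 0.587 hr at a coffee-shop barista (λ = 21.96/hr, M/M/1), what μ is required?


W = 1/(μ−λ) ⇒ μ − λ = 1/W = 1/0.587 = 1.7036
μ = λ + 1/W = 21.96 + 1.7036 = 23.6636 per hr

Final: 23.6636 /hr


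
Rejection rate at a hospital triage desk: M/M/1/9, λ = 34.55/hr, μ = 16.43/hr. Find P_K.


ρ = λ/μ = 34.55/16.43 = 2.1029
P_K = (1−ρ)ρ^K/(1−ρ^(K+1)) = (-1.1029·804.070992)/(1 − 1690.849225)
= -886.778233/-1689.849225 = 0.524768

Final: 0.524768


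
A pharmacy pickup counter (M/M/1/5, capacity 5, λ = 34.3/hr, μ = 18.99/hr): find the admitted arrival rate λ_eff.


ρ = 1.8062; P_K = (1−ρ)ρ^5/(1−ρ^6) = 0.459592
λ_eff = λ(1 − P_K) = 34.3·(1 − 0.459592) = 34.3·0.540408 = 18.5360 /hr

Final: 18.5360 /hr


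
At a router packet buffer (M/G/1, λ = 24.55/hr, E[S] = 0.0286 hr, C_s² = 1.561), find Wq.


ρ = λ·E[S] = 24.55·0.0286 = 0.7021
E[S²] = E[S]²(1+C_s²) = 0.0286²·(1+1.561) = 0.002095
Wq = λ·E[S²]/(2(1−ρ)) = 24.55·0.002095/(2·0.2979) = 0.08632 hr

Final: 0.08632 hr


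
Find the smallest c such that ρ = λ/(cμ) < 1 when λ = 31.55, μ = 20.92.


Stability requires cμ > λ ⇔ c > λ/μ.
λ/μ = 31.55/20.92 = 1.5081
Minimum integer c = ⌊1.5081⌋ + 1 = 2
Check: 2·20.92 = 41.84 > 31.55, while 1·20.92 = 20.92 ≤ 31.55

Final: 2 servers


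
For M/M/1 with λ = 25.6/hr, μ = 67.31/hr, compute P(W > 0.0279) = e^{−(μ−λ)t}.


W ~ Exponential(μ−λ) for M/M/1.
μ − λ = 67.31 − 25.6 = 41.7100
P(W > t) = e^{−(μ−λ)t} = e^{−1.1637} = 0.312326

Final: 0.312326


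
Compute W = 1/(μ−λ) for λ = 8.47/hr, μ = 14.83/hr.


W = 1/(μ−λ) = 1/(14.83 − 8.47) = 1/6.36 = 0.1572 hr

Final: 0.1572 hr


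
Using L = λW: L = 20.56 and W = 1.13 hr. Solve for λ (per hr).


λ = L/W = 20.56/1.13 = 18.1947 /hr

Final: 18.1947 /hr


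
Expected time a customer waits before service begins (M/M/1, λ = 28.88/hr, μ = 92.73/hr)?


ρ = 28.88/92.73 = 0.3114
Wq = ρ/(μ−λ) = 0.3114/(92.73 − 28.88) = 0.3114/63.85 = 0.004878 hr

Final: 0.004878 hr


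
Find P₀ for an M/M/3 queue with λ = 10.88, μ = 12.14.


a = λ/μ = 10.88/12.14 = 0.8962; ρ = a/c = 0.2987
Σ_{k=0}^{2} a^k/k! (terms k=0..2) = 1.00000 + 0.89621 + 0.40160 = 2.29781
Tail: a^3/(3!(1−ρ)) = 0.71983/(6·0.7013) = 0.17108
P₀ = 1/(2.29781 + 0.17108) = 1/2.46889 = 0.405041

Final: 0.405041


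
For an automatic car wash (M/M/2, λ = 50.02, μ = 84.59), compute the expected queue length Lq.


a = λ/μ = 0.5913; ρ = a/2 = 0.2957
P₀ = 0.543613
Lq = P₀·a^c·ρ / (c!·(1−ρ)²) = 0.543613·0.34966·0.2957/(2·0.49609)
= 0.05664

Final: 0.05664


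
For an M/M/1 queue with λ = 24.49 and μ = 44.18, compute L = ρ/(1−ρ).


ρ = λ/μ = 24.49/44.18 = 0.5543
L = ρ/(1−ρ) = 0.5543/(1 − 0.5543) = 0.5543/0.4457 = 1.2438

Final: 1.2438


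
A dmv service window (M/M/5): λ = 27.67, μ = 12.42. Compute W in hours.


a = 2.2279; ρ = 0.4456; P₀ = 0.106339
Lq = P₀·a^c·ρ/(c!(1−ρ)²) = 0.07050
Wq = Lq/λ = 0.07050/27.67 = 0.002548 hr
W = Wq + 1/μ = 0.002548 + 0.08052 = 0.08306 hr

Final: 0.08306 hr


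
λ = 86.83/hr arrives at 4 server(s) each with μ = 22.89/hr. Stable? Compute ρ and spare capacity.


Total capacity cμ = 4·22.89 = 91.56/hr
ρ = λ/(cμ) = 86.83/91.56 = 0.9483
Stable ⇔ ρ < 1: YES
Spare capacity = cμ − λ = 91.56 − 86.83 = 4.73/hr

Final: ρ = 0.9483; stable; margin = 4.73/hr


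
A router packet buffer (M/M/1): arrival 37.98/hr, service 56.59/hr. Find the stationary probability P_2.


ρ = 37.98/56.59 = 0.6711
P_n = (1−ρ)·ρ^n = (1 − 0.6711)·0.6711^2 = 0.3289·0.450433 = 0.148128

Final: 0.148128


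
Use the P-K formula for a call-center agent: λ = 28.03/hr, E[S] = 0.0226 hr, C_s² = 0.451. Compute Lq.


ρ = λ·E[S] = 28.03·0.0226 = 0.6335
Lq = ρ²(1+C_s²)/(2(1−ρ)) = 0.4013·(1+0.451)/(2·0.3665)
= 0.4013·1.4510/0.7330 = 0.79433

Final: 0.79433


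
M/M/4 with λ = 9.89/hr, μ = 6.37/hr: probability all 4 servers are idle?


a = λ/μ = 9.89/6.37 = 1.5526; ρ = a/c = 0.3881
Σ_{k=0}^{3} a^k/k! (terms k=0..3) = 1.00000 + 1.55259 + 1.20527 + 0.62376 = 4.38162
Tail: a^4/(4!(1−ρ)) = 5.81069/(24·0.6119) = 0.39570
P₀ = 1/(4.38162 + 0.39570) = 1/4.77732 = 0.209322

Final: 0.209322


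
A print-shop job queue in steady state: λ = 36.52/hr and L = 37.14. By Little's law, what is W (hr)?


W = L/λ = 37.14/36.52 = 1.0170 hr

Final: 1.0170 hr


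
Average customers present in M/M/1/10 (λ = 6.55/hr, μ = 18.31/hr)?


ρ = 6.55/18.31 = 0.3577
L = ρ[1 − (K+1)ρ^K + Kρ^(K+1)] / [(1−ρ)(1−ρ^(K+1))]
Numerator: 0.3577·(1 − 11·0.00003432 + 10·0.00001228) = 0.357637
Denominator: (0.6423)·(0.999988) = 0.642264
L = 0.357637/0.642264 = 0.5568

Final: 0.5568


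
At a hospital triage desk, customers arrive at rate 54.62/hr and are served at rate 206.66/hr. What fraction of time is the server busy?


ρ = λ/μ = 54.62/206.66 = 0.2643

Final: 0.2643


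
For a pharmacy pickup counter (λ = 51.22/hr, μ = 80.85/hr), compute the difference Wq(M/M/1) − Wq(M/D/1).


ρ = 51.22/80.85 = 0.6335
Wq(M/M/1) = ρ/(μ−λ) = 0.6335/29.63 = 0.02138 hr
Wq(M/D/1) = ρ/(2(μ−λ)) = 0.01069 hr
Savings = 0.02138 − 0.01069 = 0.01069 hr

Final: 0.01069 hr


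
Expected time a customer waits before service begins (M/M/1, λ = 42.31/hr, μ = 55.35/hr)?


ρ = 42.31/55.35 = 0.7644
Wq = ρ/(μ−λ) = 0.7644/(55.35 − 42.31) = 0.7644/13.04 = 0.05862 hr

Final: 0.05862 hr


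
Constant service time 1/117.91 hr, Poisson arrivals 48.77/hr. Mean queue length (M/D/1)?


ρ = 48.77/117.91 = 0.4136
M/D/1: Lq = ρ²/(2(1−ρ)) = 0.1711/(2·0.5864) = 0.14588

Final: 0.14588


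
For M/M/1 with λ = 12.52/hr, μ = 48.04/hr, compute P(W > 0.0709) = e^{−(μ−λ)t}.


W ~ Exponential(μ−λ) for M/M/1.
μ − λ = 48.04 − 12.52 = 35.5200
P(W > t) = e^{−(μ−λ)t} = e^{−2.5184} = 0.080591

Final: 0.080591


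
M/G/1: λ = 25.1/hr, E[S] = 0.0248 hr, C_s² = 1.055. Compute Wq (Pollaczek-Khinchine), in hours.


ρ = λ·E[S] = 25.1·0.0248 = 0.6225
E[S²] = E[S]²(1+C_s²) = 0.0248²·(1+1.055) = 0.001264
Wq = λ·E[S²]/(2(1−ρ)) = 25.1·0.001264/(2·0.3775) = 0.04202 hr

Final: 0.04202 hr


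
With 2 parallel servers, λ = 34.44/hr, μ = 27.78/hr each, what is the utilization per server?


ρ = λ/(cμ) = 34.44/(2·27.78) = 34.44/55.56 = 0.6199

Final: 0.6199


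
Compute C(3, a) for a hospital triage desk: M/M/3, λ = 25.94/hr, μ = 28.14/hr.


a = λ/μ = 0.9218; ρ = a/3 = 0.3073
P₀ = 0.394453 (from M/M/c formula)
C(c,a) = [a^c/(c!(1−ρ))]·P₀ = [0.78332/(6·0.6927)]·0.394453
= 0.18846·0.394453 = 0.074339

Final: 0.074339


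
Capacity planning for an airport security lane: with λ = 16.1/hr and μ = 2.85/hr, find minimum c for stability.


Stability requires cμ > λ ⇔ c > λ/μ.
λ/μ = 16.1/2.85 = 5.6491
Minimum integer c = ⌊5.6491⌋ + 1 = 6
Check: 6·2.85 = 17.10 > 16.1, while 5·2.85 = 14.25 ≤ 16.1

Final: 6 servers


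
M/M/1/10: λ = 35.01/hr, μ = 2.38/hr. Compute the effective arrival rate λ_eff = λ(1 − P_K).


ρ = 14.7101; P_K = (1−ρ)ρ^10/(1−ρ^11) = 0.932019
λ_eff = λ(1 − P_K) = 35.01·(1 − 0.932019) = 35.01·0.067981 = 2.3800 /hr

Final: 2.3800 /hr


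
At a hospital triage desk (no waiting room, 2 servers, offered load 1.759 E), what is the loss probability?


B(c,a) = (a^c/c!) / Σ_{k=0}^{c} a^k/k!
a^2/2! = 1.547040
Σ terms (k=0..2): 1.00000 + 1.75900 + 1.54704 = 4.306040
B = 1.547040/4.306040 = 0.359272

Final: 0.359272


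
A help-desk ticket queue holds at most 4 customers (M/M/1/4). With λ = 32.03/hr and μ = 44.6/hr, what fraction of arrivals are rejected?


ρ = λ/μ = 32.03/44.6 = 0.7182
P_K = (1−ρ)ρ^K/(1−ρ^(K+1)) = (0.2818·0.266004)/(1 − 0.191034)
= 0.074970/0.808966 = 0.092674

Final: 0.092674


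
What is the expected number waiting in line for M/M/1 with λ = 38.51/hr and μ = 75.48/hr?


ρ = 38.51/75.48 = 0.5102
Lq = ρ²/(1−ρ) = 0.2603/0.4898 = 0.5315

Final: 0.5315


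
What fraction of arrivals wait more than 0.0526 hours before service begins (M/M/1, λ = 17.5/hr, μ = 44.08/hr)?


ρ = 17.5/44.08 = 0.3970
P(Wq > t) = ρ·e^{−(μ−λ)t} = 0.3970·e^{−1.3981}
= 0.3970·0.247064 = 0.098086

Final: 0.098086


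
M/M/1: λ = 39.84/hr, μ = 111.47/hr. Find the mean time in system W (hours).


W = 1/(μ−λ) = 1/(111.47 − 39.84) = 1/71.63 = 0.01396 hr

Final: 0.01396 hr


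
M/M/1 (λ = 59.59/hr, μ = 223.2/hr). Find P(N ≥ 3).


ρ = 59.59/223.2 = 0.2670
P(N ≥ n) = ρ^n = 0.2670^3 = 0.019030

Final: 0.019030


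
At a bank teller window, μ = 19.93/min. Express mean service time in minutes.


Mean service time = 1/μ = 1/19.93 minute = 0.05018 minute
In minutes: 0.05018 × 1 = 0.05018 min

Final: 0.05018 min


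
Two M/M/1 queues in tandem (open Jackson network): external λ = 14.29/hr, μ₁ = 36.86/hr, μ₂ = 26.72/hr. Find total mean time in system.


Each node sees arrival rate λ = 14.29/hr (tandem ⇒ throughput preserved).
W₁ = 1/(μ₁−λ) = 1/(36.86−14.29) = 0.04431 hr
W₂ = 1/(μ₂−λ) = 1/(26.72−14.29) = 0.08045 hr
W_total = W₁ + W₂ = 0.04431 + 0.08045 = 0.12476 hr

Final: 0.12476 hr


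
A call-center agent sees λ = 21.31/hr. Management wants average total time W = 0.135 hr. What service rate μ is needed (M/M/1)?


W = 1/(μ−λ) ⇒ μ − λ = 1/W = 1/0.135 = 7.4074
μ = λ + 1/W = 21.31 + 7.4074 = 28.7174 per hr

Final: 28.7174 /hr


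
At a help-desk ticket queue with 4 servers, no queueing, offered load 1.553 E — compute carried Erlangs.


B(4,1.553) = 0.052398 (Erlang-B)
Carried load = a(1 − B) = 1.553·(1 − 0.052398) = 1.553·0.947602 = 1.4716 E

Final: 1.4716 Erlangs


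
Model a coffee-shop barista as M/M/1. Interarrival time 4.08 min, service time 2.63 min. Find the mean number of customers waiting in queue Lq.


λ = 60/4.08 = 14.7059 /hr
μ = 60/2.63 = 22.8137 /hr
ρ = λ/μ = 14.7059/22.8137 = 0.6446
Lq = ρ²/(1−ρ) = 0.4155/0.3554 = 1.1692

Final: 1.1692


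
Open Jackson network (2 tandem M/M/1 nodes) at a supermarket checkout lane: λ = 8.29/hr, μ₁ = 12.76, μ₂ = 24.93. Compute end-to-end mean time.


Each node sees arrival rate λ = 8.29/hr (tandem ⇒ throughput preserved).
W₁ = 1/(μ₁−λ) = 1/(12.76−8.29) = 0.22371 hr
W₂ = 1/(μ₂−λ) = 1/(24.93−8.29) = 0.06010 hr
W_total = W₁ + W₂ = 0.22371 + 0.06010 = 0.28381 hr

Final: 0.28381 hr


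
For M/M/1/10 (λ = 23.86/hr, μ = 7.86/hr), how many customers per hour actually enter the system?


ρ = 3.0356; P_K = (1−ρ)ρ^10/(1−ρ^11) = 0.670582
λ_eff = λ(1 − P_K) = 23.86·(1 − 0.670582) = 23.86·0.329418 = 7.8599 /hr

Final: 7.8599 /hr


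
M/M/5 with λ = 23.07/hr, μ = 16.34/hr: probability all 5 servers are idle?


a = λ/μ = 23.07/16.34 = 1.4119; ρ = a/c = 0.2824
Σ_{k=0}^{4} a^k/k! (terms k=0..4) = 1.00000 + 1.41187 + 0.99669 + 0.46907 + 0.16557 = 4.04320
Tail: a^5/(5!(1−ρ)) = 5.61019/(120·0.7176) = 0.06515
P₀ = 1/(4.04320 + 0.06515) = 1/4.10835 = 0.243407

Final: 0.243407


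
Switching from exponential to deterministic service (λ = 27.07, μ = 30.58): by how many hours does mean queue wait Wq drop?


ρ = 27.07/30.58 = 0.8852
Wq(M/M/1) = ρ/(μ−λ) = 0.8852/3.51 = 0.25220 hr
Wq(M/D/1) = ρ/(2(μ−λ)) = 0.12610 hr
Savings = 0.25220 − 0.12610 = 0.12610 hr

Final: 0.12610 hr


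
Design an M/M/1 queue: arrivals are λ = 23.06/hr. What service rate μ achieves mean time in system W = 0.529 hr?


W = 1/(μ−λ) ⇒ μ − λ = 1/W = 1/0.529 = 1.8904
μ = λ + 1/W = 23.06 + 1.8904 = 24.9504 per hr

Final: 24.9504 /hr


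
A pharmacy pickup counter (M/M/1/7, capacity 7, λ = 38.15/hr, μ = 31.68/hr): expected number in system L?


ρ = 38.15/31.68 = 1.2042
L = ρ[1 − (K+1)ρ^K + Kρ^(K+1)] / [(1−ρ)(1−ρ^(K+1))]
Numerator: 1.2042·(1 − 8·3.672532 + 7·4.422572) = 3.104205
Denominator: (-0.2042)·(-3.422572) = 0.698991
L = 3.104205/0.698991 = 4.4410

Final: 4.4410


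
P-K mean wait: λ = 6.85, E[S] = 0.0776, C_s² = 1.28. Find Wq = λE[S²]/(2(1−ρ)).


ρ = λ·E[S] = 6.85·0.0776 = 0.5316
E[S²] = E[S]²(1+C_s²) = 0.0776²·(1+1.28) = 0.013730
Wq = λ·E[S²]/(2(1−ρ)) = 6.85·0.013730/(2·0.4684) = 0.10038 hr

Final: 0.10038 hr


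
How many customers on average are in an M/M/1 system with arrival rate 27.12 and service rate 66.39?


ρ = λ/μ = 27.12/66.39 = 0.4085
L = ρ/(1−ρ) = 0.4085/(1 − 0.4085) = 0.4085/0.5915 = 0.6906

Final: 0.6906


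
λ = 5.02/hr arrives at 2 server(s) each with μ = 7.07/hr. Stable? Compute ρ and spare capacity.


Total capacity cμ = 2·7.07 = 14.14/hr
ρ = λ/(cμ) = 5.02/14.14 = 0.3550
Stable ⇔ ρ < 1: YES
Spare capacity = cμ − λ = 14.14 − 5.02 = 9.12/hr

Final: ρ = 0.3550; stable; margin = 9.12/hr


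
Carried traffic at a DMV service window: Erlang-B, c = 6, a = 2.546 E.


B(6,2.546) = 0.030123 (Erlang-B)
Carried load = a(1 − B) = 2.546·(1 − 0.030123) = 2.546·0.969877 = 2.4693 E

Final: 2.4693 Erlangs


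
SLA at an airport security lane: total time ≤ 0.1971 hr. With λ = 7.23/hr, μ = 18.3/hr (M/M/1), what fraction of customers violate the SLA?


W ~ Exponential(μ−λ) for M/M/1.
μ − λ = 18.3 − 7.23 = 11.0700
P(W > t) = e^{−(μ−λ)t} = e^{−2.1819} = 0.112827

Final: 0.112827


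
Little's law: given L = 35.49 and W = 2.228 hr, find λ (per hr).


λ = L/W = 35.49/2.228 = 15.9291 /hr

Final: 15.9291 /hr


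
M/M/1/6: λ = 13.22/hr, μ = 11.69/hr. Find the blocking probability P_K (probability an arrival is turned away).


ρ = λ/μ = 13.22/11.69 = 1.1309
P_K = (1−ρ)ρ^K/(1−ρ^(K+1)) = (-0.1309·2.091711)/(1 − 2.365476)
= -0.273765/-1.365476 = 0.200491

Final: 0.200491


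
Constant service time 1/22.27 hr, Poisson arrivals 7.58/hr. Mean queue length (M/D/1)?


ρ = 7.58/22.27 = 0.3404
M/D/1: Lq = ρ²/(2(1−ρ)) = 0.1159/(2·0.6596) = 0.08781

Final: 0.08781
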